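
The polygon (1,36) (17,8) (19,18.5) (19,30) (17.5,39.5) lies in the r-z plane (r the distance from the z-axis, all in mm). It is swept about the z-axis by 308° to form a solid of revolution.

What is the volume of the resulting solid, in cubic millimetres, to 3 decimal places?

Volume = 20101.213 mm³

Profile (r,z), 5 vertices: (1,36) (17,8) (19,18.5) (19,30) (17.5,39.5)
edge 0: (1,36)→(17,8)  cross = 1·8 − 17·36 = -604.0000; (r_i+r_j)·cross = 18·-604.0000 = -10872.0000
edge 1: (17,8)→(19,18.5)  cross = 17·18.5 − 19·8 = 162.5000; (r_i+r_j)·cross = 36·162.5000 = 5850.0000
edge 2: (19,18.5)→(19,30)  cross = 19·30 − 19·18.5 = 218.5000; (r_i+r_j)·cross = 38·218.5000 = 8303.0000
edge 3: (19,30)→(17.5,39.5)  cross = 19·39.5 − 17.5·30 = 225.5000; (r_i+r_j)·cross = 36.5·225.5000 = 8230.7500
edge 4: (17.5,39.5)→(1,36)  cross = 17.5·36 − 1·39.5 = 590.5000; (r_i+r_j)·cross = 18.5·590.5000 = 10924.2500
Σcross = 593.0000 → A = |Σcross|/2 = 296.5000 mm²
Σ(r_i+r_j)·cross = 22436.0000 → first moment M = |Σ|/6 = 3739.3333
R_c = M/A = 3739.3333/296.5000 = 12.6116 mm
θ = 308° = 5.375614 rad
V = θ·R_c·A = 5.375614·12.6116·296.5000 = 20101.213 mm³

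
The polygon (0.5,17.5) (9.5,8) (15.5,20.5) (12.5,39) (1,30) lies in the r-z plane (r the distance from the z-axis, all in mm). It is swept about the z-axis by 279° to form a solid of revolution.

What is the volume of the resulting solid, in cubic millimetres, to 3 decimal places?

Profile (r,z), 5 vertices: (0.5,17.5) (9.5,8) (15.5,20.5) (12.5,39) (1,30)
edge 0: (0.5,17.5)→(9.5,8)  cross = 0.5·8 − 9.5·17.5 = -162.2500; (r_i+r_j)·cross = 10·-162.2500 = -1622.5000
edge 1: (9.5,8)→(15.5,20.5)  cross = 9.5·20.5 − 15.5·8 = 70.7500; (r_i+r_j)·cross = 25·70.7500 = 1768.7500
edge 2: (15.5,20.5)→(12.5,39)  cross = 15.5·39 − 12.5·20.5 = 348.2500; (r_i+r_j)·cross = 28·348.2500 = 9751.0000
edge 3: (12.5,39)→(1,30)  cross = 12.5·30 − 1·39 = 336.0000; (r_i+r_j)·cross = 13.5·336.0000 = 4536.0000
edge 4: (1,30)→(0.5,17.5)  cross = 1·17.5 − 0.5·30 = 2.5000; (r_i+r_j)·cross = 1.5·2.5000 = 3.7500
Σcross = 595.2500 → A = |Σcross|/2 = 297.6250 mm²
Σ(r_i+r_j)·cross = 14437.0000 → first moment M = |Σ|/6 = 2406.1667
R_c = M/A = 2406.1667/297.6250 = 8.0846 mm
θ = 279° = 4.869469 rad
V = θ·R_c·A = 4.869469·8.0846·297.6250 = 11716.753 mm³

Volume = 11716.753 mm³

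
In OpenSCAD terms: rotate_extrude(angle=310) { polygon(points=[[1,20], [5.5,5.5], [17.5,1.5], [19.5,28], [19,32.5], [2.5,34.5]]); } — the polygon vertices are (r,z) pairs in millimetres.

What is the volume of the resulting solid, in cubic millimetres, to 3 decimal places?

Volume = 27650.015 mm³

Profile (r,z), 6 vertices: (1,20) (5.5,5.5) (17.5,1.5) (19.5,28) (19,32.5) (2.5,34.5)
edge 0: (1,20)→(5.5,5.5)  cross = 1·5.5 − 5.5·20 = -104.5000; (r_i+r_j)·cross = 6.5·-104.5000 = -679.2500
edge 1: (5.5,5.5)→(17.5,1.5)  cross = 5.5·1.5 − 17.5·5.5 = -88.0000; (r_i+r_j)·cross = 23·-88.0000 = -2024.0000
edge 2: (17.5,1.5)→(19.5,28)  cross = 17.5·28 − 19.5·1.5 = 460.7500; (r_i+r_j)·cross = 37·460.7500 = 17047.7500
edge 3: (19.5,28)→(19,32.5)  cross = 19.5·32.5 − 19·28 = 101.7500; (r_i+r_j)·cross = 38.5·101.7500 = 3917.3750
edge 4: (19,32.5)→(2.5,34.5)  cross = 19·34.5 − 2.5·32.5 = 574.2500; (r_i+r_j)·cross = 21.5·574.2500 = 12346.3750
edge 5: (2.5,34.5)→(1,20)  cross = 2.5·20 − 1·34.5 = 15.5000; (r_i+r_j)·cross = 3.5·15.5000 = 54.2500
Σcross = 959.7500 → A = |Σcross|/2 = 479.8750 mm²
Σ(r_i+r_j)·cross = 30662.5000 → first moment M = |Σ|/6 = 5110.4167
R_c = M/A = 5110.4167/479.8750 = 10.6495 mm
θ = 310° = 5.410521 rad
V = θ·R_c·A = 5.410521·10.6495·479.8750 = 27650.015 mm³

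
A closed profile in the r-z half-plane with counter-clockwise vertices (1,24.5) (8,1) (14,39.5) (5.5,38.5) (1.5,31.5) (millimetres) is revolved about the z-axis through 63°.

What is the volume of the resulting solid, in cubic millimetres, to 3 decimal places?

Volume = 2196.320 mm³

Profile (r,z), 5 vertices: (1,24.5) (8,1) (14,39.5) (5.5,38.5) (1.5,31.5)
edge 0: (1,24.5)→(8,1)  cross = 1·1 − 8·24.5 = -195.0000; (r_i+r_j)·cross = 9·-195.0000 = -1755.0000
edge 1: (8,1)→(14,39.5)  cross = 8·39.5 − 14·1 = 302.0000; (r_i+r_j)·cross = 22·302.0000 = 6644.0000
edge 2: (14,39.5)→(5.5,38.5)  cross = 14·38.5 − 5.5·39.5 = 321.7500; (r_i+r_j)·cross = 19.5·321.7500 = 6274.1250
edge 3: (5.5,38.5)→(1.5,31.5)  cross = 5.5·31.5 − 1.5·38.5 = 115.5000; (r_i+r_j)·cross = 7·115.5000 = 808.5000
edge 4: (1.5,31.5)→(1,24.5)  cross = 1.5·24.5 − 1·31.5 = 5.2500; (r_i+r_j)·cross = 2.5·5.2500 = 13.1250
Σcross = 549.5000 → A = |Σcross|/2 = 274.7500 mm²
Σ(r_i+r_j)·cross = 11984.7500 → first moment M = |Σ|/6 = 1997.4583
R_c = M/A = 1997.4583/274.7500 = 7.2701 mm
θ = 63° = 1.099557 rad
V = θ·R_c·A = 1.099557·7.2701·274.7500 = 2196.320 mm³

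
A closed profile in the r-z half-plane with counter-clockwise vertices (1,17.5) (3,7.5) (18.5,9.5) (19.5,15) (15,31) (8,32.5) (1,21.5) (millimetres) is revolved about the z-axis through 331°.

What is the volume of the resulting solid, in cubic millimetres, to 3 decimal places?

Volume = 20030.802 mm³

Profile (r,z), 7 vertices: (1,17.5) (3,7.5) (18.5,9.5) (19.5,15) (15,31) (8,32.5) (1,21.5)
edge 0: (1,17.5)→(3,7.5)  cross = 1·7.5 − 3·17.5 = -45.0000; (r_i+r_j)·cross = 4·-45.0000 = -180.0000
edge 1: (3,7.5)→(18.5,9.5)  cross = 3·9.5 − 18.5·7.5 = -110.2500; (r_i+r_j)·cross = 21.5·-110.2500 = -2370.3750
edge 2: (18.5,9.5)→(19.5,15)  cross = 18.5·15 − 19.5·9.5 = 92.2500; (r_i+r_j)·cross = 38·92.2500 = 3505.5000
edge 3: (19.5,15)→(15,31)  cross = 19.5·31 − 15·15 = 379.5000; (r_i+r_j)·cross = 34.5·379.5000 = 13092.7500
edge 4: (15,31)→(8,32.5)  cross = 15·32.5 − 8·31 = 239.5000; (r_i+r_j)·cross = 23·239.5000 = 5508.5000
edge 5: (8,32.5)→(1,21.5)  cross = 8·21.5 − 1·32.5 = 139.5000; (r_i+r_j)·cross = 9·139.5000 = 1255.5000
edge 6: (1,21.5)→(1,17.5)  cross = 1·17.5 − 1·21.5 = -4.0000; (r_i+r_j)·cross = 2·-4.0000 = -8.0000
Σcross = 691.5000 → A = |Σcross|/2 = 345.7500 mm²
Σ(r_i+r_j)·cross = 20803.8750 → first moment M = |Σ|/6 = 3467.3125
R_c = M/A = 3467.3125/345.7500 = 10.0284 mm
θ = 331° = 5.777040 rad
V = θ·R_c·A = 5.777040·10.0284·345.7500 = 20030.802 mm³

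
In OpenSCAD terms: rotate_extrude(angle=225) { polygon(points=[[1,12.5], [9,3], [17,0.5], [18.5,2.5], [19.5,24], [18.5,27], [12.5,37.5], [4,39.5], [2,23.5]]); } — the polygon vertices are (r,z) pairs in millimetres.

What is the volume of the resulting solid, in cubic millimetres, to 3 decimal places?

Volume = 22148.883 mm³

Profile (r,z), 9 vertices: (1,12.5) (9,3) (17,0.5) (18.5,2.5) (19.5,24) (18.5,27) (12.5,37.5) (4,39.5) (2,23.5)
edge 0: (1,12.5)→(9,3)  cross = 1·3 − 9·12.5 = -109.5000; (r_i+r_j)·cross = 10·-109.5000 = -1095.0000
edge 1: (9,3)→(17,0.5)  cross = 9·0.5 − 17·3 = -46.5000; (r_i+r_j)·cross = 26·-46.5000 = -1209.0000
edge 2: (17,0.5)→(18.5,2.5)  cross = 17·2.5 − 18.5·0.5 = 33.2500; (r_i+r_j)·cross = 35.5·33.2500 = 1180.3750
edge 3: (18.5,2.5)→(19.5,24)  cross = 18.5·24 − 19.5·2.5 = 395.2500; (r_i+r_j)·cross = 38·395.2500 = 15019.5000
edge 4: (19.5,24)→(18.5,27)  cross = 19.5·27 − 18.5·24 = 82.5000; (r_i+r_j)·cross = 38·82.5000 = 3135.0000
edge 5: (18.5,27)→(12.5,37.5)  cross = 18.5·37.5 − 12.5·27 = 356.2500; (r_i+r_j)·cross = 31·356.2500 = 11043.7500
edge 6: (12.5,37.5)→(4,39.5)  cross = 12.5·39.5 − 4·37.5 = 343.7500; (r_i+r_j)·cross = 16.5·343.7500 = 5671.8750
edge 7: (4,39.5)→(2,23.5)  cross = 4·23.5 − 2·39.5 = 15.0000; (r_i+r_j)·cross = 6·15.0000 = 90.0000
edge 8: (2,23.5)→(1,12.5)  cross = 2·12.5 − 1·23.5 = 1.5000; (r_i+r_j)·cross = 3·1.5000 = 4.5000
Σcross = 1071.5000 → A = |Σcross|/2 = 535.7500 mm²
Σ(r_i+r_j)·cross = 33841.0000 → first moment M = |Σ|/6 = 5640.1667
R_c = M/A = 5640.1667/535.7500 = 10.5276 mm
θ = 225° = 3.926991 rad
V = θ·R_c·A = 3.926991·10.5276·535.7500 = 22148.883 mm³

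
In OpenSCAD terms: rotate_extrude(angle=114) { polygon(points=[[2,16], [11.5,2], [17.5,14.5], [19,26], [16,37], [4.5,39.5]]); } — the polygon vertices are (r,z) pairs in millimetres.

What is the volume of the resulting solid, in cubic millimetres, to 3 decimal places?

Profile (r,z), 6 vertices: (2,16) (11.5,2) (17.5,14.5) (19,26) (16,37) (4.5,39.5)
edge 0: (2,16)→(11.5,2)  cross = 2·2 − 11.5·16 = -180.0000; (r_i+r_j)·cross = 13.5·-180.0000 = -2430.0000
edge 1: (11.5,2)→(17.5,14.5)  cross = 11.5·14.5 − 17.5·2 = 131.7500; (r_i+r_j)·cross = 29·131.7500 = 3820.7500
edge 2: (17.5,14.5)→(19,26)  cross = 17.5·26 − 19·14.5 = 179.5000; (r_i+r_j)·cross = 36.5·179.5000 = 6551.7500
edge 3: (19,26)→(16,37)  cross = 19·37 − 16·26 = 287.0000; (r_i+r_j)·cross = 35·287.0000 = 10045.0000
edge 4: (16,37)→(4.5,39.5)  cross = 16·39.5 − 4.5·37 = 465.5000; (r_i+r_j)·cross = 20.5·465.5000 = 9542.7500
edge 5: (4.5,39.5)→(2,16)  cross = 4.5·16 − 2·39.5 = -7.0000; (r_i+r_j)·cross = 6.5·-7.0000 = -45.5000
Σcross = 876.7500 → A = |Σcross|/2 = 438.3750 mm²
Σ(r_i+r_j)·cross = 27484.7500 → first moment M = |Σ|/6 = 4580.7917
R_c = M/A = 4580.7917/438.3750 = 10.4495 mm
θ = 114° = 1.989675 rad
V = θ·R_c·A = 1.989675·10.4495·438.3750 = 9114.288 mm³

Volume = 9114.288 mm³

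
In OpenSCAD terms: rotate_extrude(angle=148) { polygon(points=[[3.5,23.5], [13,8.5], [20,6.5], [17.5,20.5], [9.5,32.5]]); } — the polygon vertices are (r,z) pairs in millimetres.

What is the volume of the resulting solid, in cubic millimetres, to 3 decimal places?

Profile (r,z), 5 vertices: (3.5,23.5) (13,8.5) (20,6.5) (17.5,20.5) (9.5,32.5)
edge 0: (3.5,23.5)→(13,8.5)  cross = 3.5·8.5 − 13·23.5 = -275.7500; (r_i+r_j)·cross = 16.5·-275.7500 = -4549.8750
edge 1: (13,8.5)→(20,6.5)  cross = 13·6.5 − 20·8.5 = -85.5000; (r_i+r_j)·cross = 33·-85.5000 = -2821.5000
edge 2: (20,6.5)→(17.5,20.5)  cross = 20·20.5 − 17.5·6.5 = 296.2500; (r_i+r_j)·cross = 37.5·296.2500 = 11109.3750
edge 3: (17.5,20.5)→(9.5,32.5)  cross = 17.5·32.5 − 9.5·20.5 = 374.0000; (r_i+r_j)·cross = 27·374.0000 = 10098.0000
edge 4: (9.5,32.5)→(3.5,23.5)  cross = 9.5·23.5 − 3.5·32.5 = 109.5000; (r_i+r_j)·cross = 13·109.5000 = 1423.5000
Σcross = 418.5000 → A = |Σcross|/2 = 209.2500 mm²
Σ(r_i+r_j)·cross = 15259.5000 → first moment M = |Σ|/6 = 2543.2500
R_c = M/A = 2543.2500/209.2500 = 12.1541 mm
θ = 148° = 2.583087 rad
V = θ·R_c·A = 2.583087·12.1541·209.2500 = 6569.437 mm³

Volume = 6569.437 mm³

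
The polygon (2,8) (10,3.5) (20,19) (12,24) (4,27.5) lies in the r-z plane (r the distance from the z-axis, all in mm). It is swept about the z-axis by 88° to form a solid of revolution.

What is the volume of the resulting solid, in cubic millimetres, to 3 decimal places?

Profile (r,z), 5 vertices: (2,8) (10,3.5) (20,19) (12,24) (4,27.5)
edge 0: (2,8)→(10,3.5)  cross = 2·3.5 − 10·8 = -73.0000; (r_i+r_j)·cross = 12·-73.0000 = -876.0000
edge 1: (10,3.5)→(20,19)  cross = 10·19 − 20·3.5 = 120.0000; (r_i+r_j)·cross = 30·120.0000 = 3600.0000
edge 2: (20,19)→(12,24)  cross = 20·24 − 12·19 = 252.0000; (r_i+r_j)·cross = 32·252.0000 = 8064.0000
edge 3: (12,24)→(4,27.5)  cross = 12·27.5 − 4·24 = 234.0000; (r_i+r_j)·cross = 16·234.0000 = 3744.0000
edge 4: (4,27.5)→(2,8)  cross = 4·8 − 2·27.5 = -23.0000; (r_i+r_j)·cross = 6·-23.0000 = -138.0000
Σcross = 510.0000 → A = |Σcross|/2 = 255.0000 mm²
Σ(r_i+r_j)·cross = 14394.0000 → first moment M = |Σ|/6 = 2399.0000
R_c = M/A = 2399.0000/255.0000 = 9.4078 mm
θ = 88° = 1.535890 rad
V = θ·R_c·A = 1.535890·9.4078·255.0000 = 3684.599 mm³

Volume = 3684.599 mm³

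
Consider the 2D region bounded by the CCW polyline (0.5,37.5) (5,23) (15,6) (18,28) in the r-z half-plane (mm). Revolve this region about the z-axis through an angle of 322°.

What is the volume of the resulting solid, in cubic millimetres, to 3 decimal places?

Volume = 14290.154 mm³

Profile (r,z), 4 vertices: (0.5,37.5) (5,23) (15,6) (18,28)
edge 0: (0.5,37.5)→(5,23)  cross = 0.5·23 − 5·37.5 = -176.0000; (r_i+r_j)·cross = 5.5·-176.0000 = -968.0000
edge 1: (5,23)→(15,6)  cross = 5·6 − 15·23 = -315.0000; (r_i+r_j)·cross = 20·-315.0000 = -6300.0000
edge 2: (15,6)→(18,28)  cross = 15·28 − 18·6 = 312.0000; (r_i+r_j)·cross = 33·312.0000 = 10296.0000
edge 3: (18,28)→(0.5,37.5)  cross = 18·37.5 − 0.5·28 = 661.0000; (r_i+r_j)·cross = 18.5·661.0000 = 12228.5000
Σcross = 482.0000 → A = |Σcross|/2 = 241.0000 mm²
Σ(r_i+r_j)·cross = 15256.5000 → first moment M = |Σ|/6 = 2542.7500
R_c = M/A = 2542.7500/241.0000 = 10.5508 mm
θ = 322° = 5.619960 rad
V = θ·R_c·A = 5.619960·10.5508·241.0000 = 14290.154 mm³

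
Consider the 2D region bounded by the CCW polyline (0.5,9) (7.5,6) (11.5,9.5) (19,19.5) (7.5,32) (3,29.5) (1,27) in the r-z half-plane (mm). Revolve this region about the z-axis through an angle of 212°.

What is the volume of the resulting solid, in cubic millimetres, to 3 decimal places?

Profile (r,z), 7 vertices: (0.5,9) (7.5,6) (11.5,9.5) (19,19.5) (7.5,32) (3,29.5) (1,27)
edge 0: (0.5,9)→(7.5,6)  cross = 0.5·6 − 7.5·9 = -64.5000; (r_i+r_j)·cross = 8·-64.5000 = -516.0000
edge 1: (7.5,6)→(11.5,9.5)  cross = 7.5·9.5 − 11.5·6 = 2.2500; (r_i+r_j)·cross = 19·2.2500 = 42.7500
edge 2: (11.5,9.5)→(19,19.5)  cross = 11.5·19.5 − 19·9.5 = 43.7500; (r_i+r_j)·cross = 30.5·43.7500 = 1334.3750
edge 3: (19,19.5)→(7.5,32)  cross = 19·32 − 7.5·19.5 = 461.7500; (r_i+r_j)·cross = 26.5·461.7500 = 12236.3750
edge 4: (7.5,32)→(3,29.5)  cross = 7.5·29.5 − 3·32 = 125.2500; (r_i+r_j)·cross = 10.5·125.2500 = 1315.1250
edge 5: (3,29.5)→(1,27)  cross = 3·27 − 1·29.5 = 51.5000; (r_i+r_j)·cross = 4·51.5000 = 206.0000
edge 6: (1,27)→(0.5,9)  cross = 1·9 − 0.5·27 = -4.5000; (r_i+r_j)·cross = 1.5·-4.5000 = -6.7500
Σcross = 615.5000 → A = |Σcross|/2 = 307.7500 mm²
Σ(r_i+r_j)·cross = 14611.8750 → first moment M = |Σ|/6 = 2435.3125
R_c = M/A = 2435.3125/307.7500 = 7.9133 mm
θ = 212° = 3.700098 rad
V = θ·R_c·A = 3.700098·7.9133·307.7500 = 9010.895 mm³

Volume = 9010.895 mm³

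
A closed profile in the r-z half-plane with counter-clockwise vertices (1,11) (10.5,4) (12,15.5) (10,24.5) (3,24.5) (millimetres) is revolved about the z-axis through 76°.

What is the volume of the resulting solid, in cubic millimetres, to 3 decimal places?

Profile (r,z), 5 vertices: (1,11) (10.5,4) (12,15.5) (10,24.5) (3,24.5)
edge 0: (1,11)→(10.5,4)  cross = 1·4 − 10.5·11 = -111.5000; (r_i+r_j)·cross = 11.5·-111.5000 = -1282.2500
edge 1: (10.5,4)→(12,15.5)  cross = 10.5·15.5 − 12·4 = 114.7500; (r_i+r_j)·cross = 22.5·114.7500 = 2581.8750
edge 2: (12,15.5)→(10,24.5)  cross = 12·24.5 − 10·15.5 = 139.0000; (r_i+r_j)·cross = 22·139.0000 = 3058.0000
edge 3: (10,24.5)→(3,24.5)  cross = 10·24.5 − 3·24.5 = 171.5000; (r_i+r_j)·cross = 13·171.5000 = 2229.5000
edge 4: (3,24.5)→(1,11)  cross = 3·11 − 1·24.5 = 8.5000; (r_i+r_j)·cross = 4·8.5000 = 34.0000
Σcross = 322.2500 → A = |Σcross|/2 = 161.1250 mm²
Σ(r_i+r_j)·cross = 6621.1250 → first moment M = |Σ|/6 = 1103.5208
R_c = M/A = 1103.5208/161.1250 = 6.8488 mm
θ = 76° = 1.326450 rad
V = θ·R_c·A = 1.326450·6.8488·161.1250 = 1463.765 mm³

Volume = 1463.765 mm³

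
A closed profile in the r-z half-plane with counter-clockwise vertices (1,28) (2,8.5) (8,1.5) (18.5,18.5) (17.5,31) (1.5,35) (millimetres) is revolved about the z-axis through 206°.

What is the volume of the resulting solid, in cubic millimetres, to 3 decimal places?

Profile (r,z), 6 vertices: (1,28) (2,8.5) (8,1.5) (18.5,18.5) (17.5,31) (1.5,35)
edge 0: (1,28)→(2,8.5)  cross = 1·8.5 − 2·28 = -47.5000; (r_i+r_j)·cross = 3·-47.5000 = -142.5000
edge 1: (2,8.5)→(8,1.5)  cross = 2·1.5 − 8·8.5 = -65.0000; (r_i+r_j)·cross = 10·-65.0000 = -650.0000
edge 2: (8,1.5)→(18.5,18.5)  cross = 8·18.5 − 18.5·1.5 = 120.2500; (r_i+r_j)·cross = 26.5·120.2500 = 3186.6250
edge 3: (18.5,18.5)→(17.5,31)  cross = 18.5·31 − 17.5·18.5 = 249.7500; (r_i+r_j)·cross = 36·249.7500 = 8991.0000
edge 4: (17.5,31)→(1.5,35)  cross = 17.5·35 − 1.5·31 = 566.0000; (r_i+r_j)·cross = 19·566.0000 = 10754.0000
edge 5: (1.5,35)→(1,28)  cross = 1.5·28 − 1·35 = 7.0000; (r_i+r_j)·cross = 2.5·7.0000 = 17.5000
Σcross = 830.5000 → A = |Σcross|/2 = 415.2500 mm²
Σ(r_i+r_j)·cross = 22156.6250 → first moment M = |Σ|/6 = 3692.7708
R_c = M/A = 3692.7708/415.2500 = 8.8929 mm
θ = 206° = 3.595378 rad
V = θ·R_c·A = 3.595378·8.8929·415.2500 = 13276.908 mm³

Volume = 13276.908 mm³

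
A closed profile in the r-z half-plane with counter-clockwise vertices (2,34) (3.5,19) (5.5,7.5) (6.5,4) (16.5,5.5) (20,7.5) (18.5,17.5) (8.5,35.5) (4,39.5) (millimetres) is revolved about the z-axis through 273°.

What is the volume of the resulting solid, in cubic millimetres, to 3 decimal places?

Volume = 18223.874 mm³

Profile (r,z), 9 vertices: (2,34) (3.5,19) (5.5,7.5) (6.5,4) (16.5,5.5) (20,7.5) (18.5,17.5) (8.5,35.5) (4,39.5)
edge 0: (2,34)→(3.5,19)  cross = 2·19 − 3.5·34 = -81.0000; (r_i+r_j)·cross = 5.5·-81.0000 = -445.5000
edge 1: (3.5,19)→(5.5,7.5)  cross = 3.5·7.5 − 5.5·19 = -78.2500; (r_i+r_j)·cross = 9·-78.2500 = -704.2500
edge 2: (5.5,7.5)→(6.5,4)  cross = 5.5·4 − 6.5·7.5 = -26.7500; (r_i+r_j)·cross = 12·-26.7500 = -321.0000
edge 3: (6.5,4)→(16.5,5.5)  cross = 6.5·5.5 − 16.5·4 = -30.2500; (r_i+r_j)·cross = 23·-30.2500 = -695.7500
edge 4: (16.5,5.5)→(20,7.5)  cross = 16.5·7.5 − 20·5.5 = 13.7500; (r_i+r_j)·cross = 36.5·13.7500 = 501.8750
edge 5: (20,7.5)→(18.5,17.5)  cross = 20·17.5 − 18.5·7.5 = 211.2500; (r_i+r_j)·cross = 38.5·211.2500 = 8133.1250
edge 6: (18.5,17.5)→(8.5,35.5)  cross = 18.5·35.5 − 8.5·17.5 = 508.0000; (r_i+r_j)·cross = 27·508.0000 = 13716.0000
edge 7: (8.5,35.5)→(4,39.5)  cross = 8.5·39.5 − 4·35.5 = 193.7500; (r_i+r_j)·cross = 12.5·193.7500 = 2421.8750
edge 8: (4,39.5)→(2,34)  cross = 4·34 − 2·39.5 = 57.0000; (r_i+r_j)·cross = 6·57.0000 = 342.0000
Σcross = 767.5000 → A = |Σcross|/2 = 383.7500 mm²
Σ(r_i+r_j)·cross = 22948.3750 → first moment M = |Σ|/6 = 3824.7292
R_c = M/A = 3824.7292/383.7500 = 9.9667 mm
θ = 273° = 4.764749 rad
V = θ·R_c·A = 4.764749·9.9667·383.7500 = 18223.874 mm³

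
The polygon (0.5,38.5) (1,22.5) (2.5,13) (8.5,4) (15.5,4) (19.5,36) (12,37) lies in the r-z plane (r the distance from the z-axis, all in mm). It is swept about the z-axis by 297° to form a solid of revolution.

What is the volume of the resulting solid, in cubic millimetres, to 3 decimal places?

Profile (r,z), 7 vertices: (0.5,38.5) (1,22.5) (2.5,13) (8.5,4) (15.5,4) (19.5,36) (12,37)
edge 0: (0.5,38.5)→(1,22.5)  cross = 0.5·22.5 − 1·38.5 = -27.2500; (r_i+r_j)·cross = 1.5·-27.2500 = -40.8750
edge 1: (1,22.5)→(2.5,13)  cross = 1·13 − 2.5·22.5 = -43.2500; (r_i+r_j)·cross = 3.5·-43.2500 = -151.3750
edge 2: (2.5,13)→(8.5,4)  cross = 2.5·4 − 8.5·13 = -100.5000; (r_i+r_j)·cross = 11·-100.5000 = -1105.5000
edge 3: (8.5,4)→(15.5,4)  cross = 8.5·4 − 15.5·4 = -28.0000; (r_i+r_j)·cross = 24·-28.0000 = -672.0000
edge 4: (15.5,4)→(19.5,36)  cross = 15.5·36 − 19.5·4 = 480.0000; (r_i+r_j)·cross = 35·480.0000 = 16800.0000
edge 5: (19.5,36)→(12,37)  cross = 19.5·37 − 12·36 = 289.5000; (r_i+r_j)·cross = 31.5·289.5000 = 9119.2500
edge 6: (12,37)→(0.5,38.5)  cross = 12·38.5 − 0.5·37 = 443.5000; (r_i+r_j)·cross = 12.5·443.5000 = 5543.7500
Σcross = 1014.0000 → A = |Σcross|/2 = 507.0000 mm²
Σ(r_i+r_j)·cross = 29493.2500 → first moment M = |Σ|/6 = 4915.5417
R_c = M/A = 4915.5417/507.0000 = 9.6953 mm
θ = 297° = 5.183628 rad
V = θ·R_c·A = 5.183628·9.6953·507.0000 = 25480.339 mm³

Volume = 25480.339 mm³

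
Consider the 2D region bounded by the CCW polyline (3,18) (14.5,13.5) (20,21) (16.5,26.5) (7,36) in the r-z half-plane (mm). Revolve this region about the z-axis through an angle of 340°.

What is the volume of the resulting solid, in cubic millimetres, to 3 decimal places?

Profile (r,z), 5 vertices: (3,18) (14.5,13.5) (20,21) (16.5,26.5) (7,36)
edge 0: (3,18)→(14.5,13.5)  cross = 3·13.5 − 14.5·18 = -220.5000; (r_i+r_j)·cross = 17.5·-220.5000 = -3858.7500
edge 1: (14.5,13.5)→(20,21)  cross = 14.5·21 − 20·13.5 = 34.5000; (r_i+r_j)·cross = 34.5·34.5000 = 1190.2500
edge 2: (20,21)→(16.5,26.5)  cross = 20·26.5 − 16.5·21 = 183.5000; (r_i+r_j)·cross = 36.5·183.5000 = 6697.7500
edge 3: (16.5,26.5)→(7,36)  cross = 16.5·36 − 7·26.5 = 408.5000; (r_i+r_j)·cross = 23.5·408.5000 = 9599.7500
edge 4: (7,36)→(3,18)  cross = 7·18 − 3·36 = 18.0000; (r_i+r_j)·cross = 10·18.0000 = 180.0000
Σcross = 424.0000 → A = |Σcross|/2 = 212.0000 mm²
Σ(r_i+r_j)·cross = 13809.0000 → first moment M = |Σ|/6 = 2301.5000
R_c = M/A = 2301.5000/212.0000 = 10.8561 mm
θ = 340° = 5.934119 rad
V = θ·R_c·A = 5.934119·10.8561·212.0000 = 13657.376 mm³

Volume = 13657.376 mm³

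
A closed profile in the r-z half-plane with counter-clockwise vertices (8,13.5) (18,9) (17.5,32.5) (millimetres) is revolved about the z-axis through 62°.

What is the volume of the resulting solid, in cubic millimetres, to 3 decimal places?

Volume = 1825.983 mm³

Profile (r,z), 3 vertices: (8,13.5) (18,9) (17.5,32.5)
edge 0: (8,13.5)→(18,9)  cross = 8·9 − 18·13.5 = -171.0000; (r_i+r_j)·cross = 26·-171.0000 = -4446.0000
edge 1: (18,9)→(17.5,32.5)  cross = 18·32.5 − 17.5·9 = 427.5000; (r_i+r_j)·cross = 35.5·427.5000 = 15176.2500
edge 2: (17.5,32.5)→(8,13.5)  cross = 17.5·13.5 − 8·32.5 = -23.7500; (r_i+r_j)·cross = 25.5·-23.7500 = -605.6250
Σcross = 232.7500 → A = |Σcross|/2 = 116.3750 mm²
Σ(r_i+r_j)·cross = 10124.6250 → first moment M = |Σ|/6 = 1687.4375
R_c = M/A = 1687.4375/116.3750 = 14.5000 mm
θ = 62° = 1.082104 rad
V = θ·R_c·A = 1.082104·14.5000·116.3750 = 1825.983 mm³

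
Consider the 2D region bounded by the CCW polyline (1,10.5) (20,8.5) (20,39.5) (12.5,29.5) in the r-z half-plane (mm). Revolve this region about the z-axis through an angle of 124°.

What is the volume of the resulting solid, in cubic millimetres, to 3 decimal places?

Profile (r,z), 4 vertices: (1,10.5) (20,8.5) (20,39.5) (12.5,29.5)
edge 0: (1,10.5)→(20,8.5)  cross = 1·8.5 − 20·10.5 = -201.5000; (r_i+r_j)·cross = 21·-201.5000 = -4231.5000
edge 1: (20,8.5)→(20,39.5)  cross = 20·39.5 − 20·8.5 = 620.0000; (r_i+r_j)·cross = 40·620.0000 = 24800.0000
edge 2: (20,39.5)→(12.5,29.5)  cross = 20·29.5 − 12.5·39.5 = 96.2500; (r_i+r_j)·cross = 32.5·96.2500 = 3128.1250
edge 3: (12.5,29.5)→(1,10.5)  cross = 12.5·10.5 − 1·29.5 = 101.7500; (r_i+r_j)·cross = 13.5·101.7500 = 1373.6250
Σcross = 616.5000 → A = |Σcross|/2 = 308.2500 mm²
Σ(r_i+r_j)·cross = 25070.2500 → first moment M = |Σ|/6 = 4178.3750
R_c = M/A = 4178.3750/308.2500 = 13.5552 mm
θ = 124° = 2.164208 rad
V = θ·R_c·A = 2.164208·13.5552·308.2500 = 9042.874 mm³

Volume = 9042.874 mm³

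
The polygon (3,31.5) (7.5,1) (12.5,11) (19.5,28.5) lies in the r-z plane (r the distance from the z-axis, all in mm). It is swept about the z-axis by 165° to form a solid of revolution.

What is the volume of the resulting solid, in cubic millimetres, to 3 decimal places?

Profile (r,z), 4 vertices: (3,31.5) (7.5,1) (12.5,11) (19.5,28.5)
edge 0: (3,31.5)→(7.5,1)  cross = 3·1 − 7.5·31.5 = -233.2500; (r_i+r_j)·cross = 10.5·-233.2500 = -2449.1250
edge 1: (7.5,1)→(12.5,11)  cross = 7.5·11 − 12.5·1 = 70.0000; (r_i+r_j)·cross = 20·70.0000 = 1400.0000
edge 2: (12.5,11)→(19.5,28.5)  cross = 12.5·28.5 − 19.5·11 = 141.7500; (r_i+r_j)·cross = 32·141.7500 = 4536.0000
edge 3: (19.5,28.5)→(3,31.5)  cross = 19.5·31.5 − 3·28.5 = 528.7500; (r_i+r_j)·cross = 22.5·528.7500 = 11896.8750
Σcross = 507.2500 → A = |Σcross|/2 = 253.6250 mm²
Σ(r_i+r_j)·cross = 15383.7500 → first moment M = |Σ|/6 = 2563.9583
R_c = M/A = 2563.9583/253.6250 = 10.1092 mm
θ = 165° = 2.879793 rad
V = θ·R_c·A = 2.879793·10.1092·253.6250 = 7383.670 mm³

Volume = 7383.670 mm³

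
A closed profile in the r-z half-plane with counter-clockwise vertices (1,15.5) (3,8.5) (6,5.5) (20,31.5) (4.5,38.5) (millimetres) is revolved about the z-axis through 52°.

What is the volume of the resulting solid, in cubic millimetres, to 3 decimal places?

Volume = 2594.973 mm³

Profile (r,z), 5 vertices: (1,15.5) (3,8.5) (6,5.5) (20,31.5) (4.5,38.5)
edge 0: (1,15.5)→(3,8.5)  cross = 1·8.5 − 3·15.5 = -38.0000; (r_i+r_j)·cross = 4·-38.0000 = -152.0000
edge 1: (3,8.5)→(6,5.5)  cross = 3·5.5 − 6·8.5 = -34.5000; (r_i+r_j)·cross = 9·-34.5000 = -310.5000
edge 2: (6,5.5)→(20,31.5)  cross = 6·31.5 − 20·5.5 = 79.0000; (r_i+r_j)·cross = 26·79.0000 = 2054.0000
edge 3: (20,31.5)→(4.5,38.5)  cross = 20·38.5 − 4.5·31.5 = 628.2500; (r_i+r_j)·cross = 24.5·628.2500 = 15392.1250
edge 4: (4.5,38.5)→(1,15.5)  cross = 4.5·15.5 − 1·38.5 = 31.2500; (r_i+r_j)·cross = 5.5·31.2500 = 171.8750
Σcross = 666.0000 → A = |Σcross|/2 = 333.0000 mm²
Σ(r_i+r_j)·cross = 17155.5000 → first moment M = |Σ|/6 = 2859.2500
R_c = M/A = 2859.2500/333.0000 = 8.5863 mm
θ = 52° = 0.907571 rad
V = θ·R_c·A = 0.907571·8.5863·333.0000 = 2594.973 mm³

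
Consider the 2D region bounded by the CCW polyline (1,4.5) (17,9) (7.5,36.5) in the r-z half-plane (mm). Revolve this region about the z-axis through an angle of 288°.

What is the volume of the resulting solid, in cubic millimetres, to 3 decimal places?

Volume = 10312.906 mm³

Profile (r,z), 3 vertices: (1,4.5) (17,9) (7.5,36.5)
edge 0: (1,4.5)→(17,9)  cross = 1·9 − 17·4.5 = -67.5000; (r_i+r_j)·cross = 18·-67.5000 = -1215.0000
edge 1: (17,9)→(7.5,36.5)  cross = 17·36.5 − 7.5·9 = 553.0000; (r_i+r_j)·cross = 24.5·553.0000 = 13548.5000
edge 2: (7.5,36.5)→(1,4.5)  cross = 7.5·4.5 − 1·36.5 = -2.7500; (r_i+r_j)·cross = 8.5·-2.7500 = -23.3750
Σcross = 482.7500 → A = |Σcross|/2 = 241.3750 mm²
Σ(r_i+r_j)·cross = 12310.1250 → first moment M = |Σ|/6 = 2051.6875
R_c = M/A = 2051.6875/241.3750 = 8.5000 mm
θ = 288° = 5.026548 rad
V = θ·R_c·A = 5.026548·8.5000·241.3750 = 10312.906 mm³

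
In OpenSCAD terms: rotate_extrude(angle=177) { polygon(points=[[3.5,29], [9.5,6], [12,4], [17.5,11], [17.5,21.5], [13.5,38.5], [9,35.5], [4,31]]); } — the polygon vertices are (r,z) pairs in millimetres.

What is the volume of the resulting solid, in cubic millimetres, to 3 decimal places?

Profile (r,z), 8 vertices: (3.5,29) (9.5,6) (12,4) (17.5,11) (17.5,21.5) (13.5,38.5) (9,35.5) (4,31)
edge 0: (3.5,29)→(9.5,6)  cross = 3.5·6 − 9.5·29 = -254.5000; (r_i+r_j)·cross = 13·-254.5000 = -3308.5000
edge 1: (9.5,6)→(12,4)  cross = 9.5·4 − 12·6 = -34.0000; (r_i+r_j)·cross = 21.5·-34.0000 = -731.0000
edge 2: (12,4)→(17.5,11)  cross = 12·11 − 17.5·4 = 62.0000; (r_i+r_j)·cross = 29.5·62.0000 = 1829.0000
edge 3: (17.5,11)→(17.5,21.5)  cross = 17.5·21.5 − 17.5·11 = 183.7500; (r_i+r_j)·cross = 35·183.7500 = 6431.2500
edge 4: (17.5,21.5)→(13.5,38.5)  cross = 17.5·38.5 − 13.5·21.5 = 383.5000; (r_i+r_j)·cross = 31·383.5000 = 11888.5000
edge 5: (13.5,38.5)→(9,35.5)  cross = 13.5·35.5 − 9·38.5 = 132.7500; (r_i+r_j)·cross = 22.5·132.7500 = 2986.8750
edge 6: (9,35.5)→(4,31)  cross = 9·31 − 4·35.5 = 137.0000; (r_i+r_j)·cross = 13·137.0000 = 1781.0000
edge 7: (4,31)→(3.5,29)  cross = 4·29 − 3.5·31 = 7.5000; (r_i+r_j)·cross = 7.5·7.5000 = 56.2500
Σcross = 618.0000 → A = |Σcross|/2 = 309.0000 mm²
Σ(r_i+r_j)·cross = 20933.3750 → first moment M = |Σ|/6 = 3488.8958
R_c = M/A = 3488.8958/309.0000 = 11.2909 mm
θ = 177° = 3.089233 rad
V = θ·R_c·A = 3.089233·11.2909·309.0000 = 10778.011 mm³

Volume = 10778.011 mm³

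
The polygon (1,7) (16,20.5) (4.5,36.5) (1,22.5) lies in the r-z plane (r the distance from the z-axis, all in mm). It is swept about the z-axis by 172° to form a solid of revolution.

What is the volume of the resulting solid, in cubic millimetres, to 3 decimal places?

Volume = 4428.150 mm³

Profile (r,z), 4 vertices: (1,7) (16,20.5) (4.5,36.5) (1,22.5)
edge 0: (1,7)→(16,20.5)  cross = 1·20.5 − 16·7 = -91.5000; (r_i+r_j)·cross = 17·-91.5000 = -1555.5000
edge 1: (16,20.5)→(4.5,36.5)  cross = 16·36.5 − 4.5·20.5 = 491.7500; (r_i+r_j)·cross = 20.5·491.7500 = 10080.8750
edge 2: (4.5,36.5)→(1,22.5)  cross = 4.5·22.5 − 1·36.5 = 64.7500; (r_i+r_j)·cross = 5.5·64.7500 = 356.1250
edge 3: (1,22.5)→(1,7)  cross = 1·7 − 1·22.5 = -15.5000; (r_i+r_j)·cross = 2·-15.5000 = -31.0000
Σcross = 449.5000 → A = |Σcross|/2 = 224.7500 mm²
Σ(r_i+r_j)·cross = 8850.5000 → first moment M = |Σ|/6 = 1475.0833
R_c = M/A = 1475.0833/224.7500 = 6.5632 mm
θ = 172° = 3.001966 rad
V = θ·R_c·A = 3.001966·6.5632·224.7500 = 4428.150 mm³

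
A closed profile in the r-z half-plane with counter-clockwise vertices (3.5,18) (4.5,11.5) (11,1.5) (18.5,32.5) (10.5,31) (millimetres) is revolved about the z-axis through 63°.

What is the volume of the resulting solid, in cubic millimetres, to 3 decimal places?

Volume = 2823.618 mm³

Profile (r,z), 5 vertices: (3.5,18) (4.5,11.5) (11,1.5) (18.5,32.5) (10.5,31)
edge 0: (3.5,18)→(4.5,11.5)  cross = 3.5·11.5 − 4.5·18 = -40.7500; (r_i+r_j)·cross = 8·-40.7500 = -326.0000
edge 1: (4.5,11.5)→(11,1.5)  cross = 4.5·1.5 − 11·11.5 = -119.7500; (r_i+r_j)·cross = 15.5·-119.7500 = -1856.1250
edge 2: (11,1.5)→(18.5,32.5)  cross = 11·32.5 − 18.5·1.5 = 329.7500; (r_i+r_j)·cross = 29.5·329.7500 = 9727.6250
edge 3: (18.5,32.5)→(10.5,31)  cross = 18.5·31 − 10.5·32.5 = 232.2500; (r_i+r_j)·cross = 29·232.2500 = 6735.2500
edge 4: (10.5,31)→(3.5,18)  cross = 10.5·18 − 3.5·31 = 80.5000; (r_i+r_j)·cross = 14·80.5000 = 1127.0000
Σcross = 482.0000 → A = |Σcross|/2 = 241.0000 mm²
Σ(r_i+r_j)·cross = 15407.7500 → first moment M = |Σ|/6 = 2567.9583
R_c = M/A = 2567.9583/241.0000 = 10.6554 mm
θ = 63° = 1.099557 rad
V = θ·R_c·A = 1.099557·10.6554·241.0000 = 2823.618 mm³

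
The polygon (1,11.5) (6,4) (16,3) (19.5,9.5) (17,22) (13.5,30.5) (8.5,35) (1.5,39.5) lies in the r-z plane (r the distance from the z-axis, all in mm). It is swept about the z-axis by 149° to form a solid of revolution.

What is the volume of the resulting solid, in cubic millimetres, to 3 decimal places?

Volume = 11199.716 mm³

Profile (r,z), 8 vertices: (1,11.5) (6,4) (16,3) (19.5,9.5) (17,22) (13.5,30.5) (8.5,35) (1.5,39.5)
edge 0: (1,11.5)→(6,4)  cross = 1·4 − 6·11.5 = -65.0000; (r_i+r_j)·cross = 7·-65.0000 = -455.0000
edge 1: (6,4)→(16,3)  cross = 6·3 − 16·4 = -46.0000; (r_i+r_j)·cross = 22·-46.0000 = -1012.0000
edge 2: (16,3)→(19.5,9.5)  cross = 16·9.5 − 19.5·3 = 93.5000; (r_i+r_j)·cross = 35.5·93.5000 = 3319.2500
edge 3: (19.5,9.5)→(17,22)  cross = 19.5·22 − 17·9.5 = 267.5000; (r_i+r_j)·cross = 36.5·267.5000 = 9763.7500
edge 4: (17,22)→(13.5,30.5)  cross = 17·30.5 − 13.5·22 = 221.5000; (r_i+r_j)·cross = 30.5·221.5000 = 6755.7500
edge 5: (13.5,30.5)→(8.5,35)  cross = 13.5·35 − 8.5·30.5 = 213.2500; (r_i+r_j)·cross = 22·213.2500 = 4691.5000
edge 6: (8.5,35)→(1.5,39.5)  cross = 8.5·39.5 − 1.5·35 = 283.2500; (r_i+r_j)·cross = 10·283.2500 = 2832.5000
edge 7: (1.5,39.5)→(1,11.5)  cross = 1.5·11.5 − 1·39.5 = -22.2500; (r_i+r_j)·cross = 2.5·-22.2500 = -55.6250
Σcross = 945.7500 → A = |Σcross|/2 = 472.8750 mm²
Σ(r_i+r_j)·cross = 25840.1250 → first moment M = |Σ|/6 = 4306.6875
R_c = M/A = 4306.6875/472.8750 = 9.1075 mm
θ = 149° = 2.600541 rad
V = θ·R_c·A = 2.600541·9.1075·472.8750 = 11199.716 mm³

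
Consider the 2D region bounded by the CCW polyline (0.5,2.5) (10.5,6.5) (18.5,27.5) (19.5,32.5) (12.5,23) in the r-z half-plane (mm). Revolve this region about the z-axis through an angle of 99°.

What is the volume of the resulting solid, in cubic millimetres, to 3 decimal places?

Profile (r,z), 5 vertices: (0.5,2.5) (10.5,6.5) (18.5,27.5) (19.5,32.5) (12.5,23)
edge 0: (0.5,2.5)→(10.5,6.5)  cross = 0.5·6.5 − 10.5·2.5 = -23.0000; (r_i+r_j)·cross = 11·-23.0000 = -253.0000
edge 1: (10.5,6.5)→(18.5,27.5)  cross = 10.5·27.5 − 18.5·6.5 = 168.5000; (r_i+r_j)·cross = 29·168.5000 = 4886.5000
edge 2: (18.5,27.5)→(19.5,32.5)  cross = 18.5·32.5 − 19.5·27.5 = 65.0000; (r_i+r_j)·cross = 38·65.0000 = 2470.0000
edge 3: (19.5,32.5)→(12.5,23)  cross = 19.5·23 − 12.5·32.5 = 42.2500; (r_i+r_j)·cross = 32·42.2500 = 1352.0000
edge 4: (12.5,23)→(0.5,2.5)  cross = 12.5·2.5 − 0.5·23 = 19.7500; (r_i+r_j)·cross = 13·19.7500 = 256.7500
Σcross = 272.5000 → A = |Σcross|/2 = 136.2500 mm²
Σ(r_i+r_j)·cross = 8712.2500 → first moment M = |Σ|/6 = 1452.0417
R_c = M/A = 1452.0417/136.2500 = 10.6572 mm
θ = 99° = 1.727876 rad
V = θ·R_c·A = 1.727876·10.6572·136.2500 = 2508.948 mm³

Volume = 2508.948 mm³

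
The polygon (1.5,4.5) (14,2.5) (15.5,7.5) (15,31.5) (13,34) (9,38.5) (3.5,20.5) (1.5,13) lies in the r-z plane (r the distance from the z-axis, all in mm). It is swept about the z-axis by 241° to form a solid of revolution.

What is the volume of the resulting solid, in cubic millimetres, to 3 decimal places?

Volume = 14193.793 mm³

Profile (r,z), 8 vertices: (1.5,4.5) (14,2.5) (15.5,7.5) (15,31.5) (13,34) (9,38.5) (3.5,20.5) (1.5,13)
edge 0: (1.5,4.5)→(14,2.5)  cross = 1.5·2.5 − 14·4.5 = -59.2500; (r_i+r_j)·cross = 15.5·-59.2500 = -918.3750
edge 1: (14,2.5)→(15.5,7.5)  cross = 14·7.5 − 15.5·2.5 = 66.2500; (r_i+r_j)·cross = 29.5·66.2500 = 1954.3750
edge 2: (15.5,7.5)→(15,31.5)  cross = 15.5·31.5 − 15·7.5 = 375.7500; (r_i+r_j)·cross = 30.5·375.7500 = 11460.3750
edge 3: (15,31.5)→(13,34)  cross = 15·34 − 13·31.5 = 100.5000; (r_i+r_j)·cross = 28·100.5000 = 2814.0000
edge 4: (13,34)→(9,38.5)  cross = 13·38.5 − 9·34 = 194.5000; (r_i+r_j)·cross = 22·194.5000 = 4279.0000
edge 5: (9,38.5)→(3.5,20.5)  cross = 9·20.5 − 3.5·38.5 = 49.7500; (r_i+r_j)·cross = 12.5·49.7500 = 621.8750
edge 6: (3.5,20.5)→(1.5,13)  cross = 3.5·13 − 1.5·20.5 = 14.7500; (r_i+r_j)·cross = 5·14.7500 = 73.7500
edge 7: (1.5,13)→(1.5,4.5)  cross = 1.5·4.5 − 1.5·13 = -12.7500; (r_i+r_j)·cross = 3·-12.7500 = -38.2500
Σcross = 729.5000 → A = |Σcross|/2 = 364.7500 mm²
Σ(r_i+r_j)·cross = 20246.7500 → first moment M = |Σ|/6 = 3374.4583
R_c = M/A = 3374.4583/364.7500 = 9.2514 mm
θ = 241° = 4.206243 rad
V = θ·R_c·A = 4.206243·9.2514·364.7500 = 14193.793 mm³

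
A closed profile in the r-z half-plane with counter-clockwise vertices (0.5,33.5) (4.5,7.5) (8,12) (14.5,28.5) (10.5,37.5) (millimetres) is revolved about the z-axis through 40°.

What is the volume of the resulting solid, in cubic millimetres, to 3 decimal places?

Profile (r,z), 5 vertices: (0.5,33.5) (4.5,7.5) (8,12) (14.5,28.5) (10.5,37.5)
edge 0: (0.5,33.5)→(4.5,7.5)  cross = 0.5·7.5 − 4.5·33.5 = -147.0000; (r_i+r_j)·cross = 5·-147.0000 = -735.0000
edge 1: (4.5,7.5)→(8,12)  cross = 4.5·12 − 8·7.5 = -6.0000; (r_i+r_j)·cross = 12.5·-6.0000 = -75.0000
edge 2: (8,12)→(14.5,28.5)  cross = 8·28.5 − 14.5·12 = 54.0000; (r_i+r_j)·cross = 22.5·54.0000 = 1215.0000
edge 3: (14.5,28.5)→(10.5,37.5)  cross = 14.5·37.5 − 10.5·28.5 = 244.5000; (r_i+r_j)·cross = 25·244.5000 = 6112.5000
edge 4: (10.5,37.5)→(0.5,33.5)  cross = 10.5·33.5 − 0.5·37.5 = 333.0000; (r_i+r_j)·cross = 11·333.0000 = 3663.0000
Σcross = 478.5000 → A = |Σcross|/2 = 239.2500 mm²
Σ(r_i+r_j)·cross = 10180.5000 → first moment M = |Σ|/6 = 1696.7500
R_c = M/A = 1696.7500/239.2500 = 7.0920 mm
θ = 40° = 0.698132 rad
V = θ·R_c·A = 0.698132·7.0920·239.2500 = 1184.555 mm³

Volume = 1184.555 mm³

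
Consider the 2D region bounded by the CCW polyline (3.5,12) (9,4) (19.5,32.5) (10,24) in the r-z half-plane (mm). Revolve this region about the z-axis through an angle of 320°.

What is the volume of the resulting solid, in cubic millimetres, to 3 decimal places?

Volume = 8975.879 mm³

Profile (r,z), 4 vertices: (3.5,12) (9,4) (19.5,32.5) (10,24)
edge 0: (3.5,12)→(9,4)  cross = 3.5·4 − 9·12 = -94.0000; (r_i+r_j)·cross = 12.5·-94.0000 = -1175.0000
edge 1: (9,4)→(19.5,32.5)  cross = 9·32.5 − 19.5·4 = 214.5000; (r_i+r_j)·cross = 28.5·214.5000 = 6113.2500
edge 2: (19.5,32.5)→(10,24)  cross = 19.5·24 − 10·32.5 = 143.0000; (r_i+r_j)·cross = 29.5·143.0000 = 4218.5000
edge 3: (10,24)→(3.5,12)  cross = 10·12 − 3.5·24 = 36.0000; (r_i+r_j)·cross = 13.5·36.0000 = 486.0000
Σcross = 299.5000 → A = |Σcross|/2 = 149.7500 mm²
Σ(r_i+r_j)·cross = 9642.7500 → first moment M = |Σ|/6 = 1607.1250
R_c = M/A = 1607.1250/149.7500 = 10.7321 mm
θ = 320° = 5.585054 rad
V = θ·R_c·A = 5.585054·10.7321·149.7500 = 8975.879 mm³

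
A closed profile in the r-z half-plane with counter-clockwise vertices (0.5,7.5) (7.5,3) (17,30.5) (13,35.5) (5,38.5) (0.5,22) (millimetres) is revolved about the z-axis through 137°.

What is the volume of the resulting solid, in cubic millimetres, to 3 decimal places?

Volume = 6548.728 mm³

Profile (r,z), 6 vertices: (0.5,7.5) (7.5,3) (17,30.5) (13,35.5) (5,38.5) (0.5,22)
edge 0: (0.5,7.5)→(7.5,3)  cross = 0.5·3 − 7.5·7.5 = -54.7500; (r_i+r_j)·cross = 8·-54.7500 = -438.0000
edge 1: (7.5,3)→(17,30.5)  cross = 7.5·30.5 − 17·3 = 177.7500; (r_i+r_j)·cross = 24.5·177.7500 = 4354.8750
edge 2: (17,30.5)→(13,35.5)  cross = 17·35.5 − 13·30.5 = 207.0000; (r_i+r_j)·cross = 30·207.0000 = 6210.0000
edge 3: (13,35.5)→(5,38.5)  cross = 13·38.5 − 5·35.5 = 323.0000; (r_i+r_j)·cross = 18·323.0000 = 5814.0000
edge 4: (5,38.5)→(0.5,22)  cross = 5·22 − 0.5·38.5 = 90.7500; (r_i+r_j)·cross = 5.5·90.7500 = 499.1250
edge 5: (0.5,22)→(0.5,7.5)  cross = 0.5·7.5 − 0.5·22 = -7.2500; (r_i+r_j)·cross = 1·-7.2500 = -7.2500
Σcross = 736.5000 → A = |Σcross|/2 = 368.2500 mm²
Σ(r_i+r_j)·cross = 16432.7500 → first moment M = |Σ|/6 = 2738.7917
R_c = M/A = 2738.7917/368.2500 = 7.4373 mm
θ = 137° = 2.391101 rad
V = θ·R_c·A = 2.391101·7.4373·368.2500 = 6548.728 mm³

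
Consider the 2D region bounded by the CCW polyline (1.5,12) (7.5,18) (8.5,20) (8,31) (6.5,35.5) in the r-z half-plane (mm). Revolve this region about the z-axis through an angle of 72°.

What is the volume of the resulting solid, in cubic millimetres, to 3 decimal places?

Profile (r,z), 5 vertices: (1.5,12) (7.5,18) (8.5,20) (8,31) (6.5,35.5)
edge 0: (1.5,12)→(7.5,18)  cross = 1.5·18 − 7.5·12 = -63.0000; (r_i+r_j)·cross = 9·-63.0000 = -567.0000
edge 1: (7.5,18)→(8.5,20)  cross = 7.5·20 − 8.5·18 = -3.0000; (r_i+r_j)·cross = 16·-3.0000 = -48.0000
edge 2: (8.5,20)→(8,31)  cross = 8.5·31 − 8·20 = 103.5000; (r_i+r_j)·cross = 16.5·103.5000 = 1707.7500
edge 3: (8,31)→(6.5,35.5)  cross = 8·35.5 − 6.5·31 = 82.5000; (r_i+r_j)·cross = 14.5·82.5000 = 1196.2500
edge 4: (6.5,35.5)→(1.5,12)  cross = 6.5·12 − 1.5·35.5 = 24.7500; (r_i+r_j)·cross = 8·24.7500 = 198.0000
Σcross = 144.7500 → A = |Σcross|/2 = 72.3750 mm²
Σ(r_i+r_j)·cross = 2487.0000 → first moment M = |Σ|/6 = 414.5000
R_c = M/A = 414.5000/72.3750 = 5.7271 mm
θ = 72° = 1.256637 rad
V = θ·R_c·A = 1.256637·5.7271·72.3750 = 520.876 mm³

Volume = 520.876 mm³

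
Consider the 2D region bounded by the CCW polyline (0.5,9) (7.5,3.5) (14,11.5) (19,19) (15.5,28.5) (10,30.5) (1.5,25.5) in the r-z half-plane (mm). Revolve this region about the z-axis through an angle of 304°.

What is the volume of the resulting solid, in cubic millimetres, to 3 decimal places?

Profile (r,z), 7 vertices: (0.5,9) (7.5,3.5) (14,11.5) (19,19) (15.5,28.5) (10,30.5) (1.5,25.5)
edge 0: (0.5,9)→(7.5,3.5)  cross = 0.5·3.5 − 7.5·9 = -65.7500; (r_i+r_j)·cross = 8·-65.7500 = -526.0000
edge 1: (7.5,3.5)→(14,11.5)  cross = 7.5·11.5 − 14·3.5 = 37.2500; (r_i+r_j)·cross = 21.5·37.2500 = 800.8750
edge 2: (14,11.5)→(19,19)  cross = 14·19 − 19·11.5 = 47.5000; (r_i+r_j)·cross = 33·47.5000 = 1567.5000
edge 3: (19,19)→(15.5,28.5)  cross = 19·28.5 − 15.5·19 = 247.0000; (r_i+r_j)·cross = 34.5·247.0000 = 8521.5000
edge 4: (15.5,28.5)→(10,30.5)  cross = 15.5·30.5 − 10·28.5 = 187.7500; (r_i+r_j)·cross = 25.5·187.7500 = 4787.6250
edge 5: (10,30.5)→(1.5,25.5)  cross = 10·25.5 − 1.5·30.5 = 209.2500; (r_i+r_j)·cross = 11.5·209.2500 = 2406.3750
edge 6: (1.5,25.5)→(0.5,9)  cross = 1.5·9 − 0.5·25.5 = 0.7500; (r_i+r_j)·cross = 2·0.7500 = 1.5000
Σcross = 663.7500 → A = |Σcross|/2 = 331.8750 mm²
Σ(r_i+r_j)·cross = 17559.3750 → first moment M = |Σ|/6 = 2926.5625
R_c = M/A = 2926.5625/331.8750 = 8.8183 mm
θ = 304° = 5.305801 rad
V = θ·R_c·A = 5.305801·8.8183·331.8750 = 15527.758 mm³

Volume = 15527.758 mm³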